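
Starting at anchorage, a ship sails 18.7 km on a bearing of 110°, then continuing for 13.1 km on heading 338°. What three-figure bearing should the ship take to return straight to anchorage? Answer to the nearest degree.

246°

Leg 1 (110°, 18.7 km): east 18.7 sin 110° = 17.57, north 18.7 cos 110° = -6.40
Leg 2 (338°, 13.1 km): east 13.1 sin 338° = -4.91, north 13.1 cos 338° = 12.15
Net displacement: 12.66 east, 5.75 north. Direction back to start is (-12.66, -5.75): bearing = atan2(-12.66, -5.75) mod 360° = 245.58° ≈ 246°.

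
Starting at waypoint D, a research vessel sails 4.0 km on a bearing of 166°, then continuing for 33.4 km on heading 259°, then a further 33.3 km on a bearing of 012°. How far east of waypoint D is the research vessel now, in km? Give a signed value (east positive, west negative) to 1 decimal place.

-24.9 km

Leg 1 (166°, 4.0 km): east 4.0 sin 166° = 0.97, north 4.0 cos 166° = -3.88
Leg 2 (259°, 33.4 km): east 33.4 sin 259° = -32.79, north 33.4 cos 259° = -6.37
Leg 3 (012°, 33.3 km): east 33.3 sin 12° = 6.92, north 33.3 cos 12° = 32.57
Net east component: -24.90 km.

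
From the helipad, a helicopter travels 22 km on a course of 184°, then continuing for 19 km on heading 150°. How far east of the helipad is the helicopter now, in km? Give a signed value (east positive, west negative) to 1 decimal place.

Leg 1 (184°, 22 km): east 22 sin 184° = -1.53, north 22 cos 184° = -21.95
Leg 2 (150°, 19 km): east 19 sin 150° = 9.50, north 19 cos 150° = -16.45
Net east component: 7.97 km.

8.0 km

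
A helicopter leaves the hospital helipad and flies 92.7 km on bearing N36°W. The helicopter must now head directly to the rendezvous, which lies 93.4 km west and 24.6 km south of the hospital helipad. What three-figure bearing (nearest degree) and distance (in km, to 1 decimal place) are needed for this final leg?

201°, 106.9 km

Leg 1 (N36°W, 92.7 km): east 92.7 sin 324° = -54.49, north 92.7 cos 324° = 75.00
Current position: (-54.49, 75.00). Target: (-93.4, -24.6). Remaining: Δeast = -38.91, Δnorth = -99.60.
Bearing = atan2(-38.91, -99.60) mod 360° = 201.34°; distance = √((-38.91)² + (-99.60)²) = 106.928 km.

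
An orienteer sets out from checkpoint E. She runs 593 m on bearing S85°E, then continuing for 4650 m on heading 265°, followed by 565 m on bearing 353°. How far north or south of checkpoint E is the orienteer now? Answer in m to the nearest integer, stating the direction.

Leg 1 (S85°E, 593 m): east 593 sin 95° = 590.74, north 593 cos 95° = -51.68
Leg 2 (265°, 4650 m): east 4650 sin 265° = -4632.31, north 4650 cos 265° = -405.27
Leg 3 (353°, 565 m): east 565 sin 353° = -68.86, north 565 cos 353° = 560.79
Net north component: 103.83 m.

104 m north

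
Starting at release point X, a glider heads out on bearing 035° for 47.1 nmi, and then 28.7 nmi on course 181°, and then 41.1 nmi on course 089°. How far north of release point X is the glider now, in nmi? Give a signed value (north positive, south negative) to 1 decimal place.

Leg 1 (035°, 47.1 nmi): east 47.1 sin 35° = 27.02, north 47.1 cos 35° = 38.58
Leg 2 (181°, 28.7 nmi): east 28.7 sin 181° = -0.50, north 28.7 cos 181° = -28.70
Leg 3 (089°, 41.1 nmi): east 41.1 sin 89° = 41.09, north 41.1 cos 89° = 0.72
Net north component: 10.60 nmi.

10.6 nmi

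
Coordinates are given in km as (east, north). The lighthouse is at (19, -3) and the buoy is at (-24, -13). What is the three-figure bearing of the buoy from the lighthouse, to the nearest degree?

257°

Δeast = -24 − 19 = -43.00; Δnorth = -13 − -3 = -10.00.
Bearing = atan2(Δeast, Δnorth) mod 360° = 256.91° ≈ 257°.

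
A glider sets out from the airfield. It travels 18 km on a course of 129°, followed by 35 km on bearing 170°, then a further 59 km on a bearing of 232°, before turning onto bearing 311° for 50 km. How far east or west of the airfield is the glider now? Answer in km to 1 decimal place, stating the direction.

Leg 1 (129°, 18 km): east 18 sin 129° = 13.99, north 18 cos 129° = -11.33
Leg 2 (170°, 35 km): east 35 sin 170° = 6.08, north 35 cos 170° = -34.47
Leg 3 (232°, 59 km): east 59 sin 232° = -46.49, north 59 cos 232° = -36.32
Leg 4 (311°, 50 km): east 50 sin 311° = -37.74, north 50 cos 311° = 32.80
Net east component: -64.16 km.

64.2 km west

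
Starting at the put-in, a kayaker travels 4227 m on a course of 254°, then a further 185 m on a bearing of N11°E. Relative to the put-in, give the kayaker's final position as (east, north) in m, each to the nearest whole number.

(-4028, -984)

Leg 1 (254°, 4227 m): east 4227 sin 254° = -4063.25, north 4227 cos 254° = -1165.12
Leg 2 (N11°E, 185 m): east 185 sin 11° = 35.30, north 185 cos 11° = 181.60
Summing: -4027.95 m east, -983.52 m north → (-4028, -984).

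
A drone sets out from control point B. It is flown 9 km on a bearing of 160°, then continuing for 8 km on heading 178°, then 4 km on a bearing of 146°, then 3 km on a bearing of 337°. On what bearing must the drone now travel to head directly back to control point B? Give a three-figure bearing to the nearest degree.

Leg 1 (160°, 9 km): east 9 sin 160° = 3.08, north 9 cos 160° = -8.46
Leg 2 (178°, 8 km): east 8 sin 178° = 0.28, north 8 cos 178° = -8.00
Leg 3 (146°, 4 km): east 4 sin 146° = 2.24, north 4 cos 146° = -3.32
Leg 4 (337°, 3 km): east 3 sin 337° = -1.17, north 3 cos 337° = 2.76
Net displacement: 4.42 east, -17.01 north. Direction back to start is (-4.42, 17.01): bearing = atan2(-4.42, 17.01) mod 360° = 345.43° ≈ 345°.

345°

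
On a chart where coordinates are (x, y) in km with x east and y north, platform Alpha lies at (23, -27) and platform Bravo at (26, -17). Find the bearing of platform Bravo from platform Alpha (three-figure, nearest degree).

017°

Δeast = 26 − 23 = 3.00; Δnorth = -17 − -27 = 10.00.
Bearing = atan2(Δeast, Δnorth) mod 360° = 16.70° ≈ 017°.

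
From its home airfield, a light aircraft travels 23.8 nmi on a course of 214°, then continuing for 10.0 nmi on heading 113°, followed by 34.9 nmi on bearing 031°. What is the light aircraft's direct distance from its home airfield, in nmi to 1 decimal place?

Leg 1 (214°, 23.8 nmi): east 23.8 sin 214° = -13.31, north 23.8 cos 214° = -19.73
Leg 2 (113°, 10.0 nmi): east 10.0 sin 113° = 9.21, north 10.0 cos 113° = -3.91
Leg 3 (031°, 34.9 nmi): east 34.9 sin 31° = 17.97, north 34.9 cos 31° = 29.92
Net: 13.87 east, 6.28 north. Distance = √((13.87)² + (6.28)²) = 15.225 nmi.

15.2 nmi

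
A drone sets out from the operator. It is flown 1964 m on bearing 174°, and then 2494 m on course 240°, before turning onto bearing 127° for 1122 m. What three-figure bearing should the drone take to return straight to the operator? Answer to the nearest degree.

015°

Leg 1 (174°, 1964 m): east 1964 sin 174° = 205.29, north 1964 cos 174° = -1953.24
Leg 2 (240°, 2494 m): east 2494 sin 240° = -2159.87, north 2494 cos 240° = -1247.00
Leg 3 (127°, 1122 m): east 1122 sin 127° = 896.07, north 1122 cos 127° = -675.24
Net displacement: -1058.50 east, -3875.48 north. Direction back to start is (1058.50, 3875.48): bearing = atan2(1058.50, 3875.48) mod 360° = 15.28° ≈ 015°.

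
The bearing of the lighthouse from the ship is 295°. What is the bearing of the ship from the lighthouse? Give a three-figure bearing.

115°

Back-bearing = 295° − 180° = 115°.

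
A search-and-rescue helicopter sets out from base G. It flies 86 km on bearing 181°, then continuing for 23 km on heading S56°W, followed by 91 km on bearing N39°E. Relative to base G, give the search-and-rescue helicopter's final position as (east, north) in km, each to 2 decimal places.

(36.70, -28.13)

Leg 1 (181°, 86 km): east 86 sin 181° = -1.50, north 86 cos 181° = -85.99
Leg 2 (S56°W, 23 km): east 23 sin 236° = -19.07, north 23 cos 236° = -12.86
Leg 3 (N39°E, 91 km): east 91 sin 39° = 57.27, north 91 cos 39° = 70.72
Summing: 36.70 km east, -28.13 km north → (36.70, -28.13).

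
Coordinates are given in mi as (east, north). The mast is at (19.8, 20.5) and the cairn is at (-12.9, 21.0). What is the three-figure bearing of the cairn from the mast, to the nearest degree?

Δeast = -12.9 − 19.8 = -32.70; Δnorth = 21.0 − 20.5 = 0.50.
Bearing = atan2(Δeast, Δnorth) mod 360° = 270.88° ≈ 271°.

271°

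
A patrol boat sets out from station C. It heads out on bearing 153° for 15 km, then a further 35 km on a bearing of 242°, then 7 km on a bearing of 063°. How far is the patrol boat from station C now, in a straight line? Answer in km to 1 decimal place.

Leg 1 (153°, 15 km): east 15 sin 153° = 6.81, north 15 cos 153° = -13.37
Leg 2 (242°, 35 km): east 35 sin 242° = -30.90, north 35 cos 242° = -16.43
Leg 3 (063°, 7 km): east 7 sin 63° = 6.24, north 7 cos 63° = 3.18
Net: -17.86 east, -26.62 north. Distance = √((-17.86)² + (-26.62)²) = 32.053 km.

32.1 km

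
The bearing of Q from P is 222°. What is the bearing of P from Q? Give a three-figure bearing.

Back-bearing = 222° − 180° = 042°.

042°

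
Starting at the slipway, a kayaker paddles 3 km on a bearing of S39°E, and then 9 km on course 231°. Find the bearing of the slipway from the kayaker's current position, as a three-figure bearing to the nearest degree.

033°

Leg 1 (S39°E, 3 km): east 3 sin 141° = 1.89, north 3 cos 141° = -2.33
Leg 2 (231°, 9 km): east 9 sin 231° = -6.99, north 9 cos 231° = -5.66
Net displacement: -5.11 east, -8.00 north. Direction back to start is (5.11, 8.00): bearing = atan2(5.11, 8.00) mod 360° = 32.57° ≈ 033°.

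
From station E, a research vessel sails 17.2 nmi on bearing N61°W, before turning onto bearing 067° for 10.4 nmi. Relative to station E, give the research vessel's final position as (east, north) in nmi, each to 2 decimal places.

Leg 1 (N61°W, 17.2 nmi): east 17.2 sin 299° = -15.04, north 17.2 cos 299° = 8.34
Leg 2 (067°, 10.4 nmi): east 10.4 sin 67° = 9.57, north 10.4 cos 67° = 4.06
Summing: -5.47 nmi east, 12.40 nmi north → (-5.47, 12.40).

(-5.47, 12.40)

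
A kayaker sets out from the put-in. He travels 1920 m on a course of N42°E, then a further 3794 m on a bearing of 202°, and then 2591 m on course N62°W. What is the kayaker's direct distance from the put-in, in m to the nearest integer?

Leg 1 (N42°E, 1920 m): east 1920 sin 42° = 1284.73, north 1920 cos 42° = 1426.84
Leg 2 (202°, 3794 m): east 3794 sin 202° = -1421.26, north 3794 cos 202° = -3517.74
Leg 3 (N62°W, 2591 m): east 2591 sin 298° = -2287.72, north 2591 cos 298° = 1216.40
Net: -2424.24 east, -874.50 north. Distance = √((-2424.24)² + (-874.50)²) = 2577.150 m.

2577 m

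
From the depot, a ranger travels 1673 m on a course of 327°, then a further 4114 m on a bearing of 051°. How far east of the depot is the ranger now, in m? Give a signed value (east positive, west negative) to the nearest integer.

Leg 1 (327°, 1673 m): east 1673 sin 327° = -911.18, north 1673 cos 327° = 1403.10
Leg 2 (051°, 4114 m): east 4114 sin 51° = 3197.18, north 4114 cos 51° = 2589.02
Net east component: 2286.00 m.

2286 m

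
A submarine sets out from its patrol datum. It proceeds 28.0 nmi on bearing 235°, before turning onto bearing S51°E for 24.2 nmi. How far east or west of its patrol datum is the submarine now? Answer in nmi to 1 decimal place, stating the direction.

Leg 1 (235°, 28.0 nmi): east 28.0 sin 235° = -22.94, north 28.0 cos 235° = -16.06
Leg 2 (S51°E, 24.2 nmi): east 24.2 sin 129° = 18.81, north 24.2 cos 129° = -15.23
Net east component: -4.13 nmi.

4.1 nmi west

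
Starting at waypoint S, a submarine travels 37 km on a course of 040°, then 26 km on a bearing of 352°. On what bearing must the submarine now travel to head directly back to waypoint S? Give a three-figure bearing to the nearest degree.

200°

Leg 1 (040°, 37 km): east 37 sin 40° = 23.78, north 37 cos 40° = 28.34
Leg 2 (352°, 26 km): east 26 sin 352° = -3.62, north 26 cos 352° = 25.75
Net displacement: 20.16 east, 54.09 north. Direction back to start is (-20.16, -54.09): bearing = atan2(-20.16, -54.09) mod 360° = 200.45° ≈ 200°.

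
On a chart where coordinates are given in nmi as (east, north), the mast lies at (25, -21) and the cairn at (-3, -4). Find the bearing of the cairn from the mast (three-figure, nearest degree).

Δeast = -3 − 25 = -28.00; Δnorth = -4 − -21 = 17.00.
Bearing = atan2(Δeast, Δnorth) mod 360° = 301.26° ≈ 301°.

301°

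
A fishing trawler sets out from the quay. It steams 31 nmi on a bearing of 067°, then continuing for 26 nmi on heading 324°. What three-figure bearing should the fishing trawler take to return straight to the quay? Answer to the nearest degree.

Leg 1 (067°, 31 nmi): east 31 sin 67° = 28.54, north 31 cos 67° = 12.11
Leg 2 (324°, 26 nmi): east 26 sin 324° = -15.28, north 26 cos 324° = 21.03
Net displacement: 13.25 east, 33.15 north. Direction back to start is (-13.25, -33.15): bearing = atan2(-13.25, -33.15) mod 360° = 201.79° ≈ 202°.

202°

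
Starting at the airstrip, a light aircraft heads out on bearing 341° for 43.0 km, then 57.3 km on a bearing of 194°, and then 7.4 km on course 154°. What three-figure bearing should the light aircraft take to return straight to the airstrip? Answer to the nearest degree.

Leg 1 (341°, 43.0 km): east 43.0 sin 341° = -14.00, north 43.0 cos 341° = 40.66
Leg 2 (194°, 57.3 km): east 57.3 sin 194° = -13.86, north 57.3 cos 194° = -55.60
Leg 3 (154°, 7.4 km): east 7.4 sin 154° = 3.24, north 7.4 cos 154° = -6.65
Net displacement: -24.62 east, -21.59 north. Direction back to start is (24.62, 21.59): bearing = atan2(24.62, 21.59) mod 360° = 48.75° ≈ 049°.

049°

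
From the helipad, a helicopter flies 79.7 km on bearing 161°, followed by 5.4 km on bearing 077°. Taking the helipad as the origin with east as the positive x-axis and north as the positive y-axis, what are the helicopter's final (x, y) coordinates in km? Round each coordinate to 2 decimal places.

(31.21, -74.14)

Leg 1 (161°, 79.7 km): east 79.7 sin 161° = 25.95, north 79.7 cos 161° = -75.36
Leg 2 (077°, 5.4 km): east 5.4 sin 77° = 5.26, north 5.4 cos 77° = 1.21
Summing: 31.21 km east, -74.14 km north → (31.21, -74.14).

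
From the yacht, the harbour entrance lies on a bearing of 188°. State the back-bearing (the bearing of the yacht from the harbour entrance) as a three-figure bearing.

Back-bearing = 188° − 180° = 008°.

008°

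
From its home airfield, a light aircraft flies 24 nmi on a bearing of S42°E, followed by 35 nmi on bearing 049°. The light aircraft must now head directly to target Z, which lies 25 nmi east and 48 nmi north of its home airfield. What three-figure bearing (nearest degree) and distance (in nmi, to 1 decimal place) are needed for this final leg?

338°, 46.3 nmi

Leg 1 (S42°E, 24 nmi): east 24 sin 138° = 16.06, north 24 cos 138° = -17.84
Leg 2 (049°, 35 nmi): east 35 sin 49° = 26.41, north 35 cos 49° = 22.96
Current position: (42.47, 5.13). Target: (25, 48). Remaining: Δeast = -17.47, Δnorth = 42.87.
Bearing = atan2(-17.47, 42.87) mod 360° = 337.83°; distance = √((-17.47)² + (42.87)²) = 46.298 nmi.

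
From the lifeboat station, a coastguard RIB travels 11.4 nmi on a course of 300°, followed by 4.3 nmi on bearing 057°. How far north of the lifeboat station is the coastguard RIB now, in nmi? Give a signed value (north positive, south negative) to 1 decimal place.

Leg 1 (300°, 11.4 nmi): east 11.4 sin 300° = -9.87, north 11.4 cos 300° = 5.70
Leg 2 (057°, 4.3 nmi): east 4.3 sin 57° = 3.61, north 4.3 cos 57° = 2.34
Net north component: 8.04 nmi.

8.0 nmi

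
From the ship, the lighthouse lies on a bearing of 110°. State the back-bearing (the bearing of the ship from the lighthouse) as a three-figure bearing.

Back-bearing = 110° + 180° = 290°.

290°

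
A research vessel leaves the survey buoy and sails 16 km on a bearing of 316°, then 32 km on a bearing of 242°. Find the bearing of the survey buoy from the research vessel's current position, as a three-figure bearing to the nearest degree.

Leg 1 (316°, 16 km): east 16 sin 316° = -11.11, north 16 cos 316° = 11.51
Leg 2 (242°, 32 km): east 32 sin 242° = -28.25, north 32 cos 242° = -15.02
Net displacement: -39.37 east, -3.51 north. Direction back to start is (39.37, 3.51): bearing = atan2(39.37, 3.51) mod 360° = 84.90° ≈ 085°.

085°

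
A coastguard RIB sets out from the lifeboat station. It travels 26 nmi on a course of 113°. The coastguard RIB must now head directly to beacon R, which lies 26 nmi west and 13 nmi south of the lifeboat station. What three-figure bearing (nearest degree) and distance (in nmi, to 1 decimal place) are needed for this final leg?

Leg 1 (113°, 26 nmi): east 26 sin 113° = 23.93, north 26 cos 113° = -10.16
Current position: (23.93, -10.16). Target: (-26, -13). Remaining: Δeast = -49.93, Δnorth = -2.84.
Bearing = atan2(-49.93, -2.84) mod 360° = 266.74°; distance = √((-49.93)² + (-2.84)²) = 50.014 nmi.

267°, 50.0 nmi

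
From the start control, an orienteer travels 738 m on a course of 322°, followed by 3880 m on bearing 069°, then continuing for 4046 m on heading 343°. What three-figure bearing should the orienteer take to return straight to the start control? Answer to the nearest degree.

199°

Leg 1 (322°, 738 m): east 738 sin 322° = -454.36, north 738 cos 322° = 581.55
Leg 2 (069°, 3880 m): east 3880 sin 69° = 3622.29, north 3880 cos 69° = 1390.47
Leg 3 (343°, 4046 m): east 4046 sin 343° = -1182.94, north 4046 cos 343° = 3869.21
Net displacement: 1985.00 east, 5841.23 north. Direction back to start is (-1985.00, -5841.23): bearing = atan2(-1985.00, -5841.23) mod 360° = 198.77° ≈ 199°.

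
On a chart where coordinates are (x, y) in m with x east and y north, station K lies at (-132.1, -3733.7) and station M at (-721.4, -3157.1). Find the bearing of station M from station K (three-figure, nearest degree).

Δeast = -721.4 − -132.1 = -589.30; Δnorth = -3157.1 − -3733.7 = 576.60.
Bearing = atan2(Δeast, Δnorth) mod 360° = 314.38° ≈ 314°.

314°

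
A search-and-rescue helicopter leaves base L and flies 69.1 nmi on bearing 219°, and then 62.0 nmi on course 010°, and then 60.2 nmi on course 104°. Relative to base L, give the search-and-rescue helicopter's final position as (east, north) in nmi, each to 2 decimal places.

(25.69, -7.21)

Leg 1 (219°, 69.1 nmi): east 69.1 sin 219° = -43.49, north 69.1 cos 219° = -53.70
Leg 2 (010°, 62.0 nmi): east 62.0 sin 10° = 10.77, north 62.0 cos 10° = 61.06
Leg 3 (104°, 60.2 nmi): east 60.2 sin 104° = 58.41, north 60.2 cos 104° = -14.56
Summing: 25.69 nmi east, -7.21 nmi north → (25.69, -7.21).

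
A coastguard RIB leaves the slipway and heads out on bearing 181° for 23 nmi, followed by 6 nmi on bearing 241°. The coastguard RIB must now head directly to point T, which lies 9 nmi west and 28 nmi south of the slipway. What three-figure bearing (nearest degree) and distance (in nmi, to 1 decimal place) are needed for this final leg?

Leg 1 (181°, 23 nmi): east 23 sin 181° = -0.40, north 23 cos 181° = -23.00
Leg 2 (241°, 6 nmi): east 6 sin 241° = -5.25, north 6 cos 241° = -2.91
Current position: (-5.65, -25.91). Target: (-9, -28). Remaining: Δeast = -3.35, Δnorth = -2.09.
Bearing = atan2(-3.35, -2.09) mod 360° = 237.99°; distance = √((-3.35)² + (-2.09)²) = 3.952 nmi.

238°, 4.0 nmi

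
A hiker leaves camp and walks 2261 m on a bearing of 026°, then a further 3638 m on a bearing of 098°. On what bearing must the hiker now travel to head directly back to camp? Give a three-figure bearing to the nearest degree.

252°

Leg 1 (026°, 2261 m): east 2261 sin 26° = 991.16, north 2261 cos 26° = 2032.17
Leg 2 (098°, 3638 m): east 3638 sin 98° = 3602.60, north 3638 cos 98° = -506.31
Net displacement: 4593.75 east, 1525.86 north. Direction back to start is (-4593.75, -1525.86): bearing = atan2(-4593.75, -1525.86) mod 360° = 251.63° ≈ 252°.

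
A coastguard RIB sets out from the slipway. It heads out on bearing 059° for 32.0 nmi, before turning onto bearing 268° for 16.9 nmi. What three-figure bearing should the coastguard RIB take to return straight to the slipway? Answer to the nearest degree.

214°

Leg 1 (059°, 32.0 nmi): east 32.0 sin 59° = 27.43, north 32.0 cos 59° = 16.48
Leg 2 (268°, 16.9 nmi): east 16.9 sin 268° = -16.89, north 16.9 cos 268° = -0.59
Net displacement: 10.54 east, 15.89 north. Direction back to start is (-10.54, -15.89): bearing = atan2(-10.54, -15.89) mod 360° = 213.55° ≈ 214°.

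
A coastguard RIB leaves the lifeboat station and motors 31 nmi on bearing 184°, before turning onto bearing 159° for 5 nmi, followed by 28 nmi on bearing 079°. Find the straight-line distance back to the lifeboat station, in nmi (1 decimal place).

Leg 1 (184°, 31 nmi): east 31 sin 184° = -2.16, north 31 cos 184° = -30.92
Leg 2 (159°, 5 nmi): east 5 sin 159° = 1.79, north 5 cos 159° = -4.67
Leg 3 (079°, 28 nmi): east 28 sin 79° = 27.49, north 28 cos 79° = 5.34
Net: 27.11 east, -30.25 north. Distance = √((27.11)² + (-30.25)²) = 40.623 nmi.

40.6 nmi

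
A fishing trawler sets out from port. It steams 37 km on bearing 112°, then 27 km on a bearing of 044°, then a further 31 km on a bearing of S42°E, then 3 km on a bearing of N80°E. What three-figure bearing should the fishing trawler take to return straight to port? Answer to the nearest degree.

282°

Leg 1 (112°, 37 km): east 37 sin 112° = 34.31, north 37 cos 112° = -13.86
Leg 2 (044°, 27 km): east 27 sin 44° = 18.76, north 27 cos 44° = 19.42
Leg 3 (S42°E, 31 km): east 31 sin 138° = 20.74, north 31 cos 138° = -23.04
Leg 4 (N80°E, 3 km): east 3 sin 80° = 2.95, north 3 cos 80° = 0.52
Net displacement: 76.76 east, -16.95 north. Direction back to start is (-76.76, 16.95): bearing = atan2(-76.76, 16.95) mod 360° = 282.46° ≈ 282°.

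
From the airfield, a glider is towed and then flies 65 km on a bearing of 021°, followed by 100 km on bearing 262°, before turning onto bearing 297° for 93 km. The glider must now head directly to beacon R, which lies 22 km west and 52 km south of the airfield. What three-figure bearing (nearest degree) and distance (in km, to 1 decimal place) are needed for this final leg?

Leg 1 (021°, 65 km): east 65 sin 21° = 23.29, north 65 cos 21° = 60.68
Leg 2 (262°, 100 km): east 100 sin 262° = -99.03, north 100 cos 262° = -13.92
Leg 3 (297°, 93 km): east 93 sin 297° = -82.86, north 93 cos 297° = 42.22
Current position: (-158.60, 88.99). Target: (-22, -52). Remaining: Δeast = 136.60, Δnorth = -140.99.
Bearing = atan2(136.60, -140.99) mod 360° = 135.91°; distance = √((136.60)² + (-140.99)²) = 196.305 km.

136°, 196.3 km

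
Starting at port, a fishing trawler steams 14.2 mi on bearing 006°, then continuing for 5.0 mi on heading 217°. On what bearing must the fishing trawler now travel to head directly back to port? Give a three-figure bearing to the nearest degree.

171°

Leg 1 (006°, 14.2 mi): east 14.2 sin 6° = 1.48, north 14.2 cos 6° = 14.12
Leg 2 (217°, 5.0 mi): east 5.0 sin 217° = -3.01, north 5.0 cos 217° = -3.99
Net displacement: -1.52 east, 10.13 north. Direction back to start is (1.52, -10.13): bearing = atan2(1.52, -10.13) mod 360° = 171.44° ≈ 171°.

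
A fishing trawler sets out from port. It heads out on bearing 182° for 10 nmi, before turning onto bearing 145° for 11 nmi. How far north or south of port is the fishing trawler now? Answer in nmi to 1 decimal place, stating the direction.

19.0 nmi south

Leg 1 (182°, 10 nmi): east 10 sin 182° = -0.35, north 10 cos 182° = -9.99
Leg 2 (145°, 11 nmi): east 11 sin 145° = 6.31, north 11 cos 145° = -9.01
Net north component: -19.00 nmi.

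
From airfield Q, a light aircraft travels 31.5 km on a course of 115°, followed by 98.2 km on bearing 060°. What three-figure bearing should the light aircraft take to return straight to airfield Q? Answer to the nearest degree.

253°

Leg 1 (115°, 31.5 km): east 31.5 sin 115° = 28.55, north 31.5 cos 115° = -13.31
Leg 2 (060°, 98.2 km): east 98.2 sin 60° = 85.04, north 98.2 cos 60° = 49.10
Net displacement: 113.59 east, 35.79 north. Direction back to start is (-113.59, -35.79): bearing = atan2(-113.59, -35.79) mod 360° = 252.51° ≈ 253°.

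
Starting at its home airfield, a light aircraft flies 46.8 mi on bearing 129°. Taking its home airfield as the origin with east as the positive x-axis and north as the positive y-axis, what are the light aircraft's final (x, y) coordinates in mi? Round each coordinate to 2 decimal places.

(36.37, -29.45)

Leg 1 (129°, 46.8 mi): east 46.8 sin 129° = 36.37, north 46.8 cos 129° = -29.45
Summing: 36.37 mi east, -29.45 mi north → (36.37, -29.45).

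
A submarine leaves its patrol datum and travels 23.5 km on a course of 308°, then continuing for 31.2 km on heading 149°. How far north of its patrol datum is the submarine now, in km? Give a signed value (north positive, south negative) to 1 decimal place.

Leg 1 (308°, 23.5 km): east 23.5 sin 308° = -18.52, north 23.5 cos 308° = 14.47
Leg 2 (149°, 31.2 km): east 31.2 sin 149° = 16.07, north 31.2 cos 149° = -26.74
Net north component: -12.28 km.

-12.3 km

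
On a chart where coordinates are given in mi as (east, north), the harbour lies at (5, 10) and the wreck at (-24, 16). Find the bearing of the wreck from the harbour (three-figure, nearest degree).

282°

Δeast = -24 − 5 = -29.00; Δnorth = 16 − 10 = 6.00.
Bearing = atan2(Δeast, Δnorth) mod 360° = 281.69° ≈ 282°.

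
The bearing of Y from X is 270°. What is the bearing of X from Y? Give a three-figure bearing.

Back-bearing = 270° − 180° = 090°.

090°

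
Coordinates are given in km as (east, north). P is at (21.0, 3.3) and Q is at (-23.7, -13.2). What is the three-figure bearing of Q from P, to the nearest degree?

Δeast = -23.7 − 21.0 = -44.70; Δnorth = -13.2 − 3.3 = -16.50.
Bearing = atan2(Δeast, Δnorth) mod 360° = 249.74° ≈ 250°.

250°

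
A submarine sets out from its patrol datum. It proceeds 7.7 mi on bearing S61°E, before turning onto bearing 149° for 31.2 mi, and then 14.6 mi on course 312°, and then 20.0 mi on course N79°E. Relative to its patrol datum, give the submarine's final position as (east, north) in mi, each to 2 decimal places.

Leg 1 (S61°E, 7.7 mi): east 7.7 sin 119° = 6.73, north 7.7 cos 119° = -3.73
Leg 2 (149°, 31.2 mi): east 31.2 sin 149° = 16.07, north 31.2 cos 149° = -26.74
Leg 3 (312°, 14.6 mi): east 14.6 sin 312° = -10.85, north 14.6 cos 312° = 9.77
Leg 4 (N79°E, 20.0 mi): east 20.0 sin 79° = 19.63, north 20.0 cos 79° = 3.82
Summing: 31.59 mi east, -16.89 mi north → (31.59, -16.89).

(31.59, -16.89)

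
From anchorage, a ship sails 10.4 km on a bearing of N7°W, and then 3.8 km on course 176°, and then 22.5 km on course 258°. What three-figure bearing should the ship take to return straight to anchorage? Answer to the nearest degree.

Leg 1 (N7°W, 10.4 km): east 10.4 sin 353° = -1.27, north 10.4 cos 353° = 10.32
Leg 2 (176°, 3.8 km): east 3.8 sin 176° = 0.27, north 3.8 cos 176° = -3.79
Leg 3 (258°, 22.5 km): east 22.5 sin 258° = -22.01, north 22.5 cos 258° = -4.68
Net displacement: -23.01 east, 1.85 north. Direction back to start is (23.01, -1.85): bearing = atan2(23.01, -1.85) mod 360° = 94.61° ≈ 095°.

095°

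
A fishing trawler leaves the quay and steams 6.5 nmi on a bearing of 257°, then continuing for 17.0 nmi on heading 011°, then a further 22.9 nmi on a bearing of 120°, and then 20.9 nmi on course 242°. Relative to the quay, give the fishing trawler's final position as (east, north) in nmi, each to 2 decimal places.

(-1.71, -6.04)

Leg 1 (257°, 6.5 nmi): east 6.5 sin 257° = -6.33, north 6.5 cos 257° = -1.46
Leg 2 (011°, 17.0 nmi): east 17.0 sin 11° = 3.24, north 17.0 cos 11° = 16.69
Leg 3 (120°, 22.9 nmi): east 22.9 sin 120° = 19.83, north 22.9 cos 120° = -11.45
Leg 4 (242°, 20.9 nmi): east 20.9 sin 242° = -18.45, north 20.9 cos 242° = -9.81
Summing: -1.71 nmi east, -6.04 nmi north → (-1.71, -6.04).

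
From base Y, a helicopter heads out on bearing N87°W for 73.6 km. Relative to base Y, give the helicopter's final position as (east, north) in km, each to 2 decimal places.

(-73.50, 3.85)

Leg 1 (N87°W, 73.6 km): east 73.6 sin 273° = -73.50, north 73.6 cos 273° = 3.85
Summing: -73.50 km east, 3.85 km north → (-73.50, 3.85).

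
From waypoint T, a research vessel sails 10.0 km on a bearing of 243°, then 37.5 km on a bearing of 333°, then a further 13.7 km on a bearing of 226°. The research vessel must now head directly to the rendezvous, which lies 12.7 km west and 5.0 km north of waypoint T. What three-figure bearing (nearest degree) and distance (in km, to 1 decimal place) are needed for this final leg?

122°, 27.2 km

Leg 1 (243°, 10.0 km): east 10.0 sin 243° = -8.91, north 10.0 cos 243° = -4.54
Leg 2 (333°, 37.5 km): east 37.5 sin 333° = -17.02, north 37.5 cos 333° = 33.41
Leg 3 (226°, 13.7 km): east 13.7 sin 226° = -9.85, north 13.7 cos 226° = -9.52
Current position: (-35.79, 19.36). Target: (-12.7, 5.0). Remaining: Δeast = 23.09, Δnorth = -14.36.
Bearing = atan2(23.09, -14.36) mod 360° = 121.87°; distance = √((23.09)² + (-14.36)²) = 27.189 km.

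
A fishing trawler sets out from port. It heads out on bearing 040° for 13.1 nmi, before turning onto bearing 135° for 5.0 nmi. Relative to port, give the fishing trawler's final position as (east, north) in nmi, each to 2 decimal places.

Leg 1 (040°, 13.1 nmi): east 13.1 sin 40° = 8.42, north 13.1 cos 40° = 10.04
Leg 2 (135°, 5.0 nmi): east 5.0 sin 135° = 3.54, north 5.0 cos 135° = -3.54
Summing: 11.96 nmi east, 6.50 nmi north → (11.96, 6.50).

(11.96, 6.50)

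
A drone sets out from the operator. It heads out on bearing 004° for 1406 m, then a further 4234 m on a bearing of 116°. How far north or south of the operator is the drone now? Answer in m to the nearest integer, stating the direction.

Leg 1 (004°, 1406 m): east 1406 sin 4° = 98.08, north 1406 cos 4° = 1402.58
Leg 2 (116°, 4234 m): east 4234 sin 116° = 3805.49, north 4234 cos 116° = -1856.06
Net north component: -453.49 m.

453 m south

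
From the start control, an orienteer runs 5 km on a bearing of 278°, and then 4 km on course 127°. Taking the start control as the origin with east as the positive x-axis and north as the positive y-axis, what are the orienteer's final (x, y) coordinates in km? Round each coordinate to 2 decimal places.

(-1.76, -1.71)

Leg 1 (278°, 5 km): east 5 sin 278° = -4.95, north 5 cos 278° = 0.70
Leg 2 (127°, 4 km): east 4 sin 127° = 3.19, north 4 cos 127° = -2.41
Summing: -1.76 km east, -1.71 km north → (-1.76, -1.71).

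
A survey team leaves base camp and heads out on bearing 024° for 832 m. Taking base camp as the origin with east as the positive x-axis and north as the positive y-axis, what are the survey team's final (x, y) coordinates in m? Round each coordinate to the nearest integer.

(338, 760)

Leg 1 (024°, 832 m): east 832 sin 24° = 338.40, north 832 cos 24° = 760.07
Summing: 338.40 m east, 760.07 m north → (338, 760).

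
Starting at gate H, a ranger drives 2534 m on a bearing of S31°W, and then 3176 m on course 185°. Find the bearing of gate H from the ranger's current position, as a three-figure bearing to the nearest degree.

017°

Leg 1 (S31°W, 2534 m): east 2534 sin 211° = -1305.11, north 2534 cos 211° = -2172.06
Leg 2 (185°, 3176 m): east 3176 sin 185° = -276.81, north 3176 cos 185° = -3163.91
Net displacement: -1581.91 east, -5335.98 north. Direction back to start is (1581.91, 5335.98): bearing = atan2(1581.91, 5335.98) mod 360° = 16.51° ≈ 017°.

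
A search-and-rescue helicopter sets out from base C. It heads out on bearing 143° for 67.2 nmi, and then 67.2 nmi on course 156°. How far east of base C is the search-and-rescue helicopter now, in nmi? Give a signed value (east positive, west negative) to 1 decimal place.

67.8 nmi

Leg 1 (143°, 67.2 nmi): east 67.2 sin 143° = 40.44, north 67.2 cos 143° = -53.67
Leg 2 (156°, 67.2 nmi): east 67.2 sin 156° = 27.33, north 67.2 cos 156° = -61.39
Net east component: 67.77 nmi.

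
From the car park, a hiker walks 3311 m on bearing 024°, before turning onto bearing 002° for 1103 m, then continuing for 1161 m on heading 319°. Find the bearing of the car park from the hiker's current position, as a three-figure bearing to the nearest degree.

187°

Leg 1 (024°, 3311 m): east 3311 sin 24° = 1346.71, north 3311 cos 24° = 3024.75
Leg 2 (002°, 1103 m): east 1103 sin 2° = 38.49, north 1103 cos 2° = 1102.33
Leg 3 (319°, 1161 m): east 1161 sin 319° = -761.68, north 1161 cos 319° = 876.22
Net displacement: 623.51 east, 5003.29 north. Direction back to start is (-623.51, -5003.29): bearing = atan2(-623.51, -5003.29) mod 360° = 187.10° ≈ 187°.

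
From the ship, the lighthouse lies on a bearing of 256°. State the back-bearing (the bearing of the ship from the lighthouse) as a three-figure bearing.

Back-bearing = 256° − 180° = 076°.

076°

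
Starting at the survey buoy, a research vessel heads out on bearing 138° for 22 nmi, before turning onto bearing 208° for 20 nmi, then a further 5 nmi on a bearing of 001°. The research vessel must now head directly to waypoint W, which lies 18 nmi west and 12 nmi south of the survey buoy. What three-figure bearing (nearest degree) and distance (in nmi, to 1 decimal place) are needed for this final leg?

306°, 28.9 nmi

Leg 1 (138°, 22 nmi): east 22 sin 138° = 14.72, north 22 cos 138° = -16.35
Leg 2 (208°, 20 nmi): east 20 sin 208° = -9.39, north 20 cos 208° = -17.66
Leg 3 (001°, 5 nmi): east 5 sin 1° = 0.09, north 5 cos 1° = 5.00
Current position: (5.42, -29.01). Target: (-18, -12). Remaining: Δeast = -23.42, Δnorth = 17.01.
Bearing = atan2(-23.42, 17.01) mod 360° = 305.99°; distance = √((-23.42)² + (17.01)²) = 28.944 nmi.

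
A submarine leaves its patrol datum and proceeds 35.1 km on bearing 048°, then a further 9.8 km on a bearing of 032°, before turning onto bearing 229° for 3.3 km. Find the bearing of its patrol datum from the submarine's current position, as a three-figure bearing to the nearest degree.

224°

Leg 1 (048°, 35.1 km): east 35.1 sin 48° = 26.08, north 35.1 cos 48° = 23.49
Leg 2 (032°, 9.8 km): east 9.8 sin 32° = 5.19, north 9.8 cos 32° = 8.31
Leg 3 (229°, 3.3 km): east 3.3 sin 229° = -2.49, north 3.3 cos 229° = -2.16
Net displacement: 28.79 east, 29.63 north. Direction back to start is (-28.79, -29.63): bearing = atan2(-28.79, -29.63) mod 360° = 224.17° ≈ 224°.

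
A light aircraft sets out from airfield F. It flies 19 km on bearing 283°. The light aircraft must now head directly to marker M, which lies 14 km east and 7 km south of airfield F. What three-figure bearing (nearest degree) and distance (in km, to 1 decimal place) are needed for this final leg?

Leg 1 (283°, 19 km): east 19 sin 283° = -18.51, north 19 cos 283° = 4.27
Current position: (-18.51, 4.27). Target: (14, -7). Remaining: Δeast = 32.51, Δnorth = -11.27.
Bearing = atan2(32.51, -11.27) mod 360° = 109.12°; distance = √((32.51)² + (-11.27)²) = 34.412 km.

109°, 34.4 km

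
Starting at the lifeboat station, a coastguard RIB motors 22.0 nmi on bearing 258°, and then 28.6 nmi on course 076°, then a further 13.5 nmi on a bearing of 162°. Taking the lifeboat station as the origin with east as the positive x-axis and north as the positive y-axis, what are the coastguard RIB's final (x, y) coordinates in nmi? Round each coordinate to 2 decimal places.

(10.40, -10.49)

Leg 1 (258°, 22.0 nmi): east 22.0 sin 258° = -21.52, north 22.0 cos 258° = -4.57
Leg 2 (076°, 28.6 nmi): east 28.6 sin 76° = 27.75, north 28.6 cos 76° = 6.92
Leg 3 (162°, 13.5 nmi): east 13.5 sin 162° = 4.17, north 13.5 cos 162° = -12.84
Summing: 10.40 nmi east, -10.49 nmi north → (10.40, -10.49).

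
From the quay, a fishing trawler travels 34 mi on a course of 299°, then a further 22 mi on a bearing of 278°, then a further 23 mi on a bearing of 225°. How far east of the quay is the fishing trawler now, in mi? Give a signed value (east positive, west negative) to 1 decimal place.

Leg 1 (299°, 34 mi): east 34 sin 299° = -29.74, north 34 cos 299° = 16.48
Leg 2 (278°, 22 mi): east 22 sin 278° = -21.79, north 22 cos 278° = 3.06
Leg 3 (225°, 23 mi): east 23 sin 225° = -16.26, north 23 cos 225° = -16.26
Net east component: -67.79 mi.

-67.8 mi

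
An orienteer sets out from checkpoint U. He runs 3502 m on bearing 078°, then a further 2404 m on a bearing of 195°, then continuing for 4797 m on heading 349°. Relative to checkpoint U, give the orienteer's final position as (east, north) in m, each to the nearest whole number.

Leg 1 (078°, 3502 m): east 3502 sin 78° = 3425.47, north 3502 cos 78° = 728.11
Leg 2 (195°, 2404 m): east 2404 sin 195° = -622.20, north 2404 cos 195° = -2322.09
Leg 3 (349°, 4797 m): east 4797 sin 349° = -915.31, north 4797 cos 349° = 4708.87
Summing: 1887.96 m east, 3114.89 m north → (1888, 3115).

(1888, 3115)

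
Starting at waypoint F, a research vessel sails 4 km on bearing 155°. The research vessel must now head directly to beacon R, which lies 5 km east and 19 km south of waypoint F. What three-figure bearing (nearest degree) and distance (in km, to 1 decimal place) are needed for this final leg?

168°, 15.7 km

Leg 1 (155°, 4 km): east 4 sin 155° = 1.69, north 4 cos 155° = -3.63
Current position: (1.69, -3.63). Target: (5, -19). Remaining: Δeast = 3.31, Δnorth = -15.37.
Bearing = atan2(3.31, -15.37) mod 360° = 167.85°; distance = √((3.31)² + (-15.37)²) = 15.727 km.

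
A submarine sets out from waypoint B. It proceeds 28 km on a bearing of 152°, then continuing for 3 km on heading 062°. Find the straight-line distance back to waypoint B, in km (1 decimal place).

28.2 km

Leg 1 (152°, 28 km): east 28 sin 152° = 13.15, north 28 cos 152° = -24.72
Leg 2 (062°, 3 km): east 3 sin 62° = 2.65, north 3 cos 62° = 1.41
Net: 15.79 east, -23.31 north. Distance = √((15.79)² + (-23.31)²) = 28.160 km.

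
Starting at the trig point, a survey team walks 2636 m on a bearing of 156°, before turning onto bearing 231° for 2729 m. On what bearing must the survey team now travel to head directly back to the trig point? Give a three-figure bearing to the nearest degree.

014°

Leg 1 (156°, 2636 m): east 2636 sin 156° = 1072.16, north 2636 cos 156° = -2408.11
Leg 2 (231°, 2729 m): east 2729 sin 231° = -2120.83, north 2729 cos 231° = -1717.42
Net displacement: -1048.67 east, -4125.52 north. Direction back to start is (1048.67, 4125.52): bearing = atan2(1048.67, 4125.52) mod 360° = 14.26° ≈ 014°.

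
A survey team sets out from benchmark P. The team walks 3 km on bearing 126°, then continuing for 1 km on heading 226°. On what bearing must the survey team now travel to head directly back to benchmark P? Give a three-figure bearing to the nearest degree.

Leg 1 (126°, 3 km): east 3 sin 126° = 2.43, north 3 cos 126° = -1.76
Leg 2 (226°, 1 km): east 1 sin 226° = -0.72, north 1 cos 226° = -0.69
Net displacement: 1.71 east, -2.46 north. Direction back to start is (-1.71, 2.46): bearing = atan2(-1.71, 2.46) mod 360° = 325.21° ≈ 325°.

325°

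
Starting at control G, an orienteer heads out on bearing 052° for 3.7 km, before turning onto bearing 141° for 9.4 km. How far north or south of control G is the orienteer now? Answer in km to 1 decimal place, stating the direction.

5.0 km south

Leg 1 (052°, 3.7 km): east 3.7 sin 52° = 2.92, north 3.7 cos 52° = 2.28
Leg 2 (141°, 9.4 km): east 9.4 sin 141° = 5.92, north 9.4 cos 141° = -7.31
Net north component: -5.03 km.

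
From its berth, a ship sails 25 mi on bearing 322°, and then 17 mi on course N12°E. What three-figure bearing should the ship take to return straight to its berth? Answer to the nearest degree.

Leg 1 (322°, 25 mi): east 25 sin 322° = -15.39, north 25 cos 322° = 19.70
Leg 2 (N12°E, 17 mi): east 17 sin 12° = 3.53, north 17 cos 12° = 16.63
Net displacement: -11.86 east, 36.33 north. Direction back to start is (11.86, -36.33): bearing = atan2(11.86, -36.33) mod 360° = 161.92° ≈ 162°.

162°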